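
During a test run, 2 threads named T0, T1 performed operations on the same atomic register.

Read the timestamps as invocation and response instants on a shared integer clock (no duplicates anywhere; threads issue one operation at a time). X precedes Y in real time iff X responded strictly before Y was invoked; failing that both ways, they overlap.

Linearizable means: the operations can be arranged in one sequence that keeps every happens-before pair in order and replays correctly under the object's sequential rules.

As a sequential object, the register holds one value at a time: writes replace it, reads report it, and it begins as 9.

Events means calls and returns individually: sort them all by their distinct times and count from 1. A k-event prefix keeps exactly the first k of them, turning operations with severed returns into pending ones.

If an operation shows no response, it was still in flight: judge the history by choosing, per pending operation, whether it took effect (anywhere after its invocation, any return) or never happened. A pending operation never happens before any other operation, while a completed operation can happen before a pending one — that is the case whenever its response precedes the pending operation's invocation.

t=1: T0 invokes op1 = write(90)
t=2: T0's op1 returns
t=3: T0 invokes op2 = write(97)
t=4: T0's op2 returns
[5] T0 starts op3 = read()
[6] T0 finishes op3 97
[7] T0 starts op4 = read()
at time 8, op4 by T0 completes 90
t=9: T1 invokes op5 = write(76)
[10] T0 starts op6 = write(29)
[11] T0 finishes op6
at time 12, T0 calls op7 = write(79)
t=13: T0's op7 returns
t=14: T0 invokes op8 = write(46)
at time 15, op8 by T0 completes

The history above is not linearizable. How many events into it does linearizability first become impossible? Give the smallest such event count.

events 1..7 are still linearizable — one witness is op1, op2, op3:
step 1: op1 write(90) — value 90
step 2: op2 write(97) — value 97
step 3: op3 read() → 97 — value 97
event 8 — op4's response, time 8 — after it, nothing linearizes
one such order, op1, op2, op3, op4, breaks at step 4 where op4 read() → 90 is illegal

8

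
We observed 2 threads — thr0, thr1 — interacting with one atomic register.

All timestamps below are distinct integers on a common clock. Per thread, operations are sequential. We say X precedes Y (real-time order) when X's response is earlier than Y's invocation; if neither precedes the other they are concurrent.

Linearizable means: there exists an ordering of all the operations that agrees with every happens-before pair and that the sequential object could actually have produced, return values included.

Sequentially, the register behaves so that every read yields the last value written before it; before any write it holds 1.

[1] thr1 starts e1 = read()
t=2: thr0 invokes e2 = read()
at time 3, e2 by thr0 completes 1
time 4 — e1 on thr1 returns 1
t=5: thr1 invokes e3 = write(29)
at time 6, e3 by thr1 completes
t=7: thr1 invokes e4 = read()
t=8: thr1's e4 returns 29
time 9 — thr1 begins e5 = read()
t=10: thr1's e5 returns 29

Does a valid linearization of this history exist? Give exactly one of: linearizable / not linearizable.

one valid linearization: e1, e2, e3, e4, e5
1. e1 read() → 1, leaving value 1
2. e2 read() → 1, leaving value 1
3. e3 write(29), leaving value 29
4. e4 read() → 29, leaving value 29
5. e5 read() → 29, leaving value 29

linearizable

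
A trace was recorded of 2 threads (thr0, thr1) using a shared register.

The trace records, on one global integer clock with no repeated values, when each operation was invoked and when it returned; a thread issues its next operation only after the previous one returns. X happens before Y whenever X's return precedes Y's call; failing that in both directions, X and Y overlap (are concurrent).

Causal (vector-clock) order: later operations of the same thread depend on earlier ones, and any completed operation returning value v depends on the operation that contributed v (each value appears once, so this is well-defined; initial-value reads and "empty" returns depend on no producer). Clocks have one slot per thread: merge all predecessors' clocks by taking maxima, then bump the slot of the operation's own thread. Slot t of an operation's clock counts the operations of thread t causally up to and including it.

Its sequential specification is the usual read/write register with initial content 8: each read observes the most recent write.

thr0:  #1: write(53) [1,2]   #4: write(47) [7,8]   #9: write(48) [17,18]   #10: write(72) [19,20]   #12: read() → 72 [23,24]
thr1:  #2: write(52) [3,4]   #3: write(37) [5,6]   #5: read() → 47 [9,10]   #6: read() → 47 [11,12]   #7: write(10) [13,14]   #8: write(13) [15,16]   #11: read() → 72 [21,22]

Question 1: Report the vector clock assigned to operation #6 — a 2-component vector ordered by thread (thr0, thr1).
(2, 4)

VC(#2, invoked at 3): no causal predecessors; +1 on thr1 → (0, 1)
VC(#1, invoked at 1): no causal predecessors; +1 on thr0 → (1, 0)
invoked at 5, #3 merges VC(#2)=(0, 1) and bumps thr1's slot → (0, 2)
invoked at 7, #4 merges VC(#1)=(1, 0) and bumps thr0's slot → (2, 0)
invoked at 17, #9 merges VC(#4)=(2, 0) and bumps thr0's slot → (3, 0)
invoked at 19, #10 merges VC(#9)=(3, 0) and bumps thr0's slot → (4, 0)
invoked at 9, #5 merges VC(#3)=(0, 2), VC(#4)=(2, 0) and bumps thr1's slot → (2, 3)
invoked at 23, #12 merges VC(#10)=(4, 0) and bumps thr0's slot → (5, 0)
invoked at 11, #6 merges VC(#4)=(2, 0), VC(#5)=(2, 3) and bumps thr1's slot → (2, 4)
invoked at 13, #7 merges VC(#6)=(2, 4) and bumps thr1's slot → (2, 5)
invoked at 15, #8 merges VC(#7)=(2, 5) and bumps thr1's slot → (2, 6)
invoked at 21, #11 merges VC(#8)=(2, 6), VC(#10)=(4, 0) and bumps thr1's slot → (4, 7)
target: VC(#6) = (2, 4)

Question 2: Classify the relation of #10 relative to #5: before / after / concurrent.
after

#10 spans [19,20], #5 spans [9,10]
resp(#5)=10 < inv(#10)=19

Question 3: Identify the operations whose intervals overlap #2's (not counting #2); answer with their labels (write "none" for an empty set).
none

concurrent with #2 ([3,4]): every op whose interval crosses 3..4
#1 [1,2]: before
#3 [5,6]: after
#4 [7,8]: after
#5 [9,10]: after
#6 [11,12]: after
#7 [13,14]: after
#8 [15,16]: after
#9 [17,18]: after
#10 [19,20]: after
#11 [21,22]: after
#12 [23,24]: after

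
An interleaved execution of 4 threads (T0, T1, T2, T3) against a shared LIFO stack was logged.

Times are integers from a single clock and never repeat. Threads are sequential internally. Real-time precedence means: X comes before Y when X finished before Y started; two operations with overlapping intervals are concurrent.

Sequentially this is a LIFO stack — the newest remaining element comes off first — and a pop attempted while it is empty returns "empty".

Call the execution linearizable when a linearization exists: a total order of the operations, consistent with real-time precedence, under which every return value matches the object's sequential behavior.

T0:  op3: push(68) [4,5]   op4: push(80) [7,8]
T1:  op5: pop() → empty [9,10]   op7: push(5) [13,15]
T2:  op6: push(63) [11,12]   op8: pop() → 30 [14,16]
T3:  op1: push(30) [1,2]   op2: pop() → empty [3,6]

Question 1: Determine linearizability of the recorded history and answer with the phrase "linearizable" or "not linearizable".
not linearizable

through event 5 a valid linearization exists; event 6 (op2 responding at time 6) ends that
real-time-consistent orders of the 3 completed operations: 2 — all fail the LIFO stack replay
for example op1, op2, op3 fails at step 2: op2 pop() → empty is not legal there
for example op1, op3, op2 fails at step 3: op2 pop() → empty is not legal there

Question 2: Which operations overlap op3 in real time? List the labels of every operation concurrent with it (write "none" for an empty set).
op2

overlap test against op3 [4,5]: concurrent iff the interval meets 4..5
op1 [1,2]: before
op2 [3,6]: concurrent
op4 [7,8]: after
op5 [9,10]: after
op6 [11,12]: after
op7 [13,15]: after
op8 [14,16]: after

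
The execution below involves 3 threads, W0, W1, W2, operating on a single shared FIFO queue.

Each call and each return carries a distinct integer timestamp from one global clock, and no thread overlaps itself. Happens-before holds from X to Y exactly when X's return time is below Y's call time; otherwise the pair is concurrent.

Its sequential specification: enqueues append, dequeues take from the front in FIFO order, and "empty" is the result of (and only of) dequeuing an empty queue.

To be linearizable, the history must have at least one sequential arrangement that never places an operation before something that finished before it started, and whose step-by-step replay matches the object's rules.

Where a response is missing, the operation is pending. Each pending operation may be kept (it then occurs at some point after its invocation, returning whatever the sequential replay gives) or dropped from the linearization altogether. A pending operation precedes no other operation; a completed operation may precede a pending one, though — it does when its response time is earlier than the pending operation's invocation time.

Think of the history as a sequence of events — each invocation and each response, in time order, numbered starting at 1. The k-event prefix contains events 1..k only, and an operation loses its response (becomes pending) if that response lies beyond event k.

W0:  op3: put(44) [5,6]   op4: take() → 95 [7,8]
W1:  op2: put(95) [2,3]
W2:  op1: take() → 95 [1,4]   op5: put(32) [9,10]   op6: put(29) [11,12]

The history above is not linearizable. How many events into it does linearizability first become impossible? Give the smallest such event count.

events 1..7 are linearizable, e.g. via op2, op1, op3:
1. op2 put(95), leaving queue <95>
2. op1 take() → 95, leaving queue <>
3. op3 put(44), leaving queue <44>
with event 8 included (op4 responding at time 8), all real-time-consistent orders fail
for example op1, op2, op3, op4 fails at step 1: op1 take() → 95 is not legal there
for example op2, op1, op3, op4 fails at step 4: op4 take() → 95 is not legal there

8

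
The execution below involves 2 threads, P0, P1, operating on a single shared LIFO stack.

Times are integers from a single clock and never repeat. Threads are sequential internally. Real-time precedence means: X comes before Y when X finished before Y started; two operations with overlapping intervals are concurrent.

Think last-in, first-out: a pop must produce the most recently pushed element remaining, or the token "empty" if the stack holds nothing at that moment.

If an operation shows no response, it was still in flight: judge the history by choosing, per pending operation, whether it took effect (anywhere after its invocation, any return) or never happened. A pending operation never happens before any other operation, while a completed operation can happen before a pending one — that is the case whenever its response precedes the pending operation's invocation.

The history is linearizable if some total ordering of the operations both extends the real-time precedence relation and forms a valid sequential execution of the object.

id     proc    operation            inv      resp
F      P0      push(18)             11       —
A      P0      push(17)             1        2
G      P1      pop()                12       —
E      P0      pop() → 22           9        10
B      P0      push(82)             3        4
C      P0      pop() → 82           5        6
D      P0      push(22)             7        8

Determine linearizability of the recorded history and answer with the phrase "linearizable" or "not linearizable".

linearizable

a witness: A, B, C, D, E
1. A push(17), leaving stack <17>
2. B push(82), leaving stack <17,82>
3. C pop() → 82, leaving stack <17>
4. D push(22), leaving stack <17,22>
5. E pop() → 22, leaving stack <17>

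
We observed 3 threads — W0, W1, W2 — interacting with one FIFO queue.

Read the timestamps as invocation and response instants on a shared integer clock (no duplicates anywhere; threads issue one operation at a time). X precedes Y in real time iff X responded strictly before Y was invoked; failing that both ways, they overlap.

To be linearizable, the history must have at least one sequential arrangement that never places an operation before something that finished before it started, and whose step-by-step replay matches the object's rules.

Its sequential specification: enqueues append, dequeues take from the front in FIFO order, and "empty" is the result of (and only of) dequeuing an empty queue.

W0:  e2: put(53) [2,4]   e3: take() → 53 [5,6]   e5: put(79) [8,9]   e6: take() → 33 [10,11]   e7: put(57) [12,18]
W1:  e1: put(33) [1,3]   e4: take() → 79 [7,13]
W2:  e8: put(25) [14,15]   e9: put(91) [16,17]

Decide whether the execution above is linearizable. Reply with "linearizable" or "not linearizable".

linearizable

a witness: e2, e1, e3, e5, e6, e4, e7, e8, e9
after step 1 (e2 put(53)): queue <53>
after step 2 (e1 put(33)): queue <53,33>
after step 3 (e3 take() → 53): queue <33>
after step 4 (e5 put(79)): queue <33,79>
after step 5 (e6 take() → 33): queue <79>
after step 6 (e4 take() → 79): queue <>
after step 7 (e7 put(57)): queue <57>
after step 8 (e8 put(25)): queue <57,25>
after step 9 (e9 put(91)): queue <57,25,91>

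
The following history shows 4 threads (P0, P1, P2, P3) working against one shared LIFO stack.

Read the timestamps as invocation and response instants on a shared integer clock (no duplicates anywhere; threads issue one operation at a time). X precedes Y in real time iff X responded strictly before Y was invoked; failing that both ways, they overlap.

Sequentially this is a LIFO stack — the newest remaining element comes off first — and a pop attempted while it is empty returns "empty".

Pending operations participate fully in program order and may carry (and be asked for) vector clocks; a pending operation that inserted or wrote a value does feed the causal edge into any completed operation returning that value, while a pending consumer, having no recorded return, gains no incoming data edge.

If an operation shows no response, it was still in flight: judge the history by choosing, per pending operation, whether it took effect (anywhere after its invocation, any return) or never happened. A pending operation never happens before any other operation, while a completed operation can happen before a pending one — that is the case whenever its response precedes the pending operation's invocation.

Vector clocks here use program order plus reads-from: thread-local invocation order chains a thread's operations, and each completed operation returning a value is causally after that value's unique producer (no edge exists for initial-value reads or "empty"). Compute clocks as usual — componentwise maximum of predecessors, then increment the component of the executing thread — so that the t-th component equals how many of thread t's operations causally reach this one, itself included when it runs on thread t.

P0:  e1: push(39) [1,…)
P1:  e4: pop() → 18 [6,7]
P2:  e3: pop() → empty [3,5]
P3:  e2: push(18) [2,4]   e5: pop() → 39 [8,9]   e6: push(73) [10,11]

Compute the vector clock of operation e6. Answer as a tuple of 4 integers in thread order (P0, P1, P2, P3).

e2, invoked 2, has no incoming edges; only P3's bump applies → (0, 0, 0, 1)
e3, invoked 3, has no incoming edges; only P2's bump applies → (0, 0, 1, 0)
e1, invoked 1, has no incoming edges; only P0's bump applies → (1, 0, 0, 0)
e4 (invocation 6): componentwise max over VC(e2)=(0, 0, 0, 1), +1 at P1, giving (0, 1, 0, 1)
e5 (invocation 8): componentwise max over VC(e1)=(1, 0, 0, 0), VC(e2)=(0, 0, 0, 1), +1 at P3, giving (1, 0, 0, 2)
e6 (invocation 10): componentwise max over VC(e5)=(1, 0, 0, 2), +1 at P3, giving (1, 0, 0, 3)
target: VC(e6) = (1, 0, 0, 3)

(1, 0, 0, 3)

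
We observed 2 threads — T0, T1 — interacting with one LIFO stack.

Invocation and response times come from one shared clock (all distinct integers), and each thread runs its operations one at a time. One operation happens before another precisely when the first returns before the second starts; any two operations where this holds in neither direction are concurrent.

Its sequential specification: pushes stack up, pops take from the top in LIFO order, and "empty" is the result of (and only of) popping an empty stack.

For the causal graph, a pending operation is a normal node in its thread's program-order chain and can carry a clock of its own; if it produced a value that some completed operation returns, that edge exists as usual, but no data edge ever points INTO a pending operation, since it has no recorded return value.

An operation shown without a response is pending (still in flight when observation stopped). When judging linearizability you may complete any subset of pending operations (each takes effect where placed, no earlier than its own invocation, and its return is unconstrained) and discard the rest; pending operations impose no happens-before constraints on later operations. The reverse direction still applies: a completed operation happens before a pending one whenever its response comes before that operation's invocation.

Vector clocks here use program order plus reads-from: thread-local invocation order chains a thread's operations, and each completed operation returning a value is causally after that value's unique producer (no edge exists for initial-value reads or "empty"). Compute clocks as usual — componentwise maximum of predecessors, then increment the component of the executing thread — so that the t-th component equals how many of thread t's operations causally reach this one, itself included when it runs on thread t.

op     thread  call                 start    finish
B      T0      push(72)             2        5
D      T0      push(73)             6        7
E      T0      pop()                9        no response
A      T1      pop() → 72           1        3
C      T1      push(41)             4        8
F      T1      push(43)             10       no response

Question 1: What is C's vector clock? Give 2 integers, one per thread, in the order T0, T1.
(1, 2)

root op B, invoked 2: fresh clock plus T0's own tick → (1, 0)
A, invoked 1, takes VC(B)=(1, 0) under max, adds 1 for T1 → (1, 1)
D, invoked 6, takes VC(B)=(1, 0) under max, adds 1 for T0 → (2, 0)
C, invoked 4, takes VC(A)=(1, 1) under max, adds 1 for T1 → (1, 2)
E, invoked 9, takes VC(D)=(2, 0) under max, adds 1 for T0 → (3, 0)
F, invoked 10, takes VC(C)=(1, 2) under max, adds 1 for T1 → (1, 3)
target: VC(C) = (1, 2)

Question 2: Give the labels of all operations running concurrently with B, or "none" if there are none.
A, C

B spans [2,5]: anything still running between times 2 and 5 counts as concurrent
A [1,3]: concurrent
C [4,8]: concurrent
D [6,7]: after
E [9,…): after
F [10,…): after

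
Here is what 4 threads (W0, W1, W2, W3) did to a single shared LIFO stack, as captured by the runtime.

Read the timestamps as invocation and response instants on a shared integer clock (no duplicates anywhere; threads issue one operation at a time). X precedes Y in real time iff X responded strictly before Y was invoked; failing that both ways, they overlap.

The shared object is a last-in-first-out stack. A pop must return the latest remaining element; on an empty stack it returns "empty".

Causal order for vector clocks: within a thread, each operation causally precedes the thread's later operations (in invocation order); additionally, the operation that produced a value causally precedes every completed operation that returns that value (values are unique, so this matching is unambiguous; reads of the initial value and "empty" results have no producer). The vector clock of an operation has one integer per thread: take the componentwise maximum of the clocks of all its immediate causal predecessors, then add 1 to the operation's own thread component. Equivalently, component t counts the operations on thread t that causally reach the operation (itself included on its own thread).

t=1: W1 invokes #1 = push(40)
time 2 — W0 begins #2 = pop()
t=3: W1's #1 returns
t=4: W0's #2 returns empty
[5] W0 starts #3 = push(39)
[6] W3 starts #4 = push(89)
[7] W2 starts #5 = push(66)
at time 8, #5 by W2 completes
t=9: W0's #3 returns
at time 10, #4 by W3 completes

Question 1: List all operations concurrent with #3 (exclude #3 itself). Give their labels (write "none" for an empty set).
#4, #5

overlap test against #3 [5,9]: concurrent iff the interval meets 5..9
#1 [1,3]: before
#2 [2,4]: before
#4 [6,10]: concurrent
#5 [7,8]: concurrent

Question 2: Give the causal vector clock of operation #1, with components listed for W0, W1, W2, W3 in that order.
(0, 1, 0, 0)

root op #4, invoked 6: fresh clock plus W3's own tick → (0, 0, 0, 1)
root op #5, invoked 7: fresh clock plus W2's own tick → (0, 0, 1, 0)
root op #1, invoked 1: fresh clock plus W1's own tick → (0, 1, 0, 0)
root op #2, invoked 2: fresh clock plus W0's own tick → (1, 0, 0, 0)
merge at #3 (invoked 5): VC(#2)=(1, 0, 0, 0), own-thread bump on W0 → (2, 0, 0, 0)
target: VC(#1) = (0, 1, 0, 0)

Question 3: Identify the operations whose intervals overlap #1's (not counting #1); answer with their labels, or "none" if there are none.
#2

#1 spans [1,3]; an op avoiding the whole window 1..3 is ordered, any other is concurrent
#2 [2,4]: concurrent
#3 [5,9]: after
#4 [6,10]: after
#5 [7,8]: after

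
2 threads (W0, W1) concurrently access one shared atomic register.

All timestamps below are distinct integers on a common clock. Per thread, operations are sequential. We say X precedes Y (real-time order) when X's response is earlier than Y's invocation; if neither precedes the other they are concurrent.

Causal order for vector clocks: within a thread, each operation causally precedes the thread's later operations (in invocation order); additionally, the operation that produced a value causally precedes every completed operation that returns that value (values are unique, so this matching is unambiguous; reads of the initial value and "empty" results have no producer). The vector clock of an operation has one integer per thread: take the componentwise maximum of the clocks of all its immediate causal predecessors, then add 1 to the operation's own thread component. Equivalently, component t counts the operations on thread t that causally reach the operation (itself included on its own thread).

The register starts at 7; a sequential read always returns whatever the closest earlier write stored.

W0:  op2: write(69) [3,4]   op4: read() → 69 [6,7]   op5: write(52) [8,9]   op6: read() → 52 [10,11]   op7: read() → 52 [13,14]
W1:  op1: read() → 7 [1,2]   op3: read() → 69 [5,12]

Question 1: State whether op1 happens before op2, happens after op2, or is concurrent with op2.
op1 spans [1,2], op2 spans [3,4]
resp(op1)=2 < inv(op2)=3

before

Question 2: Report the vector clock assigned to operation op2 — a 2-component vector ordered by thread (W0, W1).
invoked at 1, op1 has no predecessors; its own W1 bump gives (0, 1)
invoked at 3, op2 has no predecessors; its own W0 bump gives (1, 0)
VC(op4, invoked at 6): max of VC(op2)=(1, 0), then +1 on thread W0 → (2, 0)
VC(op3, invoked at 5): max of VC(op1)=(0, 1), VC(op2)=(1, 0), then +1 on thread W1 → (1, 2)
VC(op5, invoked at 8): max of VC(op4)=(2, 0), then +1 on thread W0 → (3, 0)
VC(op6, invoked at 10): max of VC(op5)=(3, 0), then +1 on thread W0 → (4, 0)
VC(op7, invoked at 13): max of VC(op5)=(3, 0), VC(op6)=(4, 0), then +1 on thread W0 → (5, 0)
target: VC(op2) = (1, 0)

(1, 0)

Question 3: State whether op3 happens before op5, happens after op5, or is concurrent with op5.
op3 spans [5,12], op5 spans [8,9]
the intervals overlap in both directions

concurrent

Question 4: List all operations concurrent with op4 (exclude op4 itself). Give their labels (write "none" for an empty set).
op4 runs from 6 to 7; window-overlapping ops are concurrent
op1 [1,2]: before
op2 [3,4]: before
op3 [5,12]: concurrent
op5 [8,9]: after
op6 [10,11]: after
op7 [13,14]: after

op3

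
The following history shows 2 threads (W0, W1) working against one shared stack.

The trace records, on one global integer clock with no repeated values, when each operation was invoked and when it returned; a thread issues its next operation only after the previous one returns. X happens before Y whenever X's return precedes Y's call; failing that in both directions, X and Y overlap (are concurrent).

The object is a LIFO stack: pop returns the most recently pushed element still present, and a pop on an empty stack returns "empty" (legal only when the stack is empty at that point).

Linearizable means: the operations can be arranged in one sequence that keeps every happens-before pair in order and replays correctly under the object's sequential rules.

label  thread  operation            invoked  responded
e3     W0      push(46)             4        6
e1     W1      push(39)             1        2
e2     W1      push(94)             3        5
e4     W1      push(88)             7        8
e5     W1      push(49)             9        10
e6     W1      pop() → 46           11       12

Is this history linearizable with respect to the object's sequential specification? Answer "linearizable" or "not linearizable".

events 1..11 are fine; event 12 — the response of e6 at time 12 — makes the prefix non-linearizable
no legal order exists: 2 real-time-consistent candidates over 6 completed stack operations, all rejected
sample order e1, e2, e3, e4, e5, e6 stalls at step 6 — e6 pop() → 46 has no legal effect
sample order e1, e3, e2, e4, e5, e6 stalls at step 6 — e6 pop() → 46 has no legal effect

not linearizable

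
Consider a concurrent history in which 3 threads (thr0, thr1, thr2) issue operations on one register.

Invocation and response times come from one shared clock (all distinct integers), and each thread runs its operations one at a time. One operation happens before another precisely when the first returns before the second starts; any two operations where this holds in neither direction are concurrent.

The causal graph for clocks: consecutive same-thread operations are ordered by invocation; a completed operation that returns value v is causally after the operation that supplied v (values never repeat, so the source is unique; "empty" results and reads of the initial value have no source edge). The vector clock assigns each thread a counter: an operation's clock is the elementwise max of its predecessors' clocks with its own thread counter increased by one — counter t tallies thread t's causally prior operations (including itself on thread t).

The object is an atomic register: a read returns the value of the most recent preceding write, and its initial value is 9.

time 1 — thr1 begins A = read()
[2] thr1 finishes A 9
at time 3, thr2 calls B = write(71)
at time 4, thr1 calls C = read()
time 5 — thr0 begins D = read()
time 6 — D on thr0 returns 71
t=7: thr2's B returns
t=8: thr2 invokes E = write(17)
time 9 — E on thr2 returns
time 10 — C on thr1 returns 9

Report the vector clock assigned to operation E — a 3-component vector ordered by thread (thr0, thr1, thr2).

no predecessors for B (invoked 3): thr2 increments from zero → (0, 0, 1)
no predecessors for A (invoked 1): thr1 increments from zero → (0, 1, 0)
VC(E, invoked at 8): max of VC(B)=(0, 0, 1), then +1 on thread thr2 → (0, 0, 2)
VC(C, invoked at 4): max of VC(A)=(0, 1, 0), then +1 on thread thr1 → (0, 2, 0)
VC(D, invoked at 5): max of VC(B)=(0, 0, 1), then +1 on thread thr0 → (1, 0, 1)
target: VC(E) = (0, 0, 2)

(0, 0, 2)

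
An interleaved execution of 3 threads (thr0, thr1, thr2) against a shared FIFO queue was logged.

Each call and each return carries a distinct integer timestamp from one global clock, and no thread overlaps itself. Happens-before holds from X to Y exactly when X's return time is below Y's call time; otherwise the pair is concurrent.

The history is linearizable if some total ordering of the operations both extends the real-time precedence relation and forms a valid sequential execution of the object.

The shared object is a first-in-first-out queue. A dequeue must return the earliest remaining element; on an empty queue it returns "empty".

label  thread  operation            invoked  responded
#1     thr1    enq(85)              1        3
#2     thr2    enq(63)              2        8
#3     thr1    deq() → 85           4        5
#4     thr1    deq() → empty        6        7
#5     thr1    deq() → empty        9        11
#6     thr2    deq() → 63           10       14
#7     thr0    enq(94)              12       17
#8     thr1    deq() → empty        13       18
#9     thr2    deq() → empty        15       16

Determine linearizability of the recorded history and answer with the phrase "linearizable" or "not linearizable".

linearizable

one valid linearization: #1, #3, #4, #2, #6, #5, #8, #9, #7
after step 1 (#1 enq(85)): queue <85>
after step 2 (#3 deq() → 85): queue <>
after step 3 (#4 deq() → empty): queue <>
after step 4 (#2 enq(63)): queue <63>
after step 5 (#6 deq() → 63): queue <>
after step 6 (#5 deq() → empty): queue <>
after step 7 (#8 deq() → empty): queue <>
after step 8 (#9 deq() → empty): queue <>
after step 9 (#7 enq(94)): queue <94>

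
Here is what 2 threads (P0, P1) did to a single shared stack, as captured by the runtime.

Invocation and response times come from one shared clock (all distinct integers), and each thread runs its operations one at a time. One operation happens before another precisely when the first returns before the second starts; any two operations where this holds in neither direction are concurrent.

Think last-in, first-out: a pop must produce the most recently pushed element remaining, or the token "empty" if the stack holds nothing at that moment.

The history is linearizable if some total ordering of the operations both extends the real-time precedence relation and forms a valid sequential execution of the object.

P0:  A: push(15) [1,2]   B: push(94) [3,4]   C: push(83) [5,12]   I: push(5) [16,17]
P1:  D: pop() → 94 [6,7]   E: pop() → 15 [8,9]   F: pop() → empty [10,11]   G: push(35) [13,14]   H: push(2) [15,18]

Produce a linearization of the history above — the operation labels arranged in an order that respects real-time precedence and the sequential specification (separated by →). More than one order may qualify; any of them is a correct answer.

after step 1 (A push(15)): stack <15>
after step 2 (B push(94)): stack <15,94>
after step 3 (D pop() → 94): stack <15>
after step 4 (E pop() → 15): stack <>
after step 5 (F pop() → empty): stack <>
after step 6 (C push(83)): stack <83>
after step 7 (G push(35)): stack <83,35>
after step 8 (H push(2)): stack <83,35,2>
after step 9 (I push(5)): stack <83,35,2,5>

A → B → D → E → F → C → G → H → I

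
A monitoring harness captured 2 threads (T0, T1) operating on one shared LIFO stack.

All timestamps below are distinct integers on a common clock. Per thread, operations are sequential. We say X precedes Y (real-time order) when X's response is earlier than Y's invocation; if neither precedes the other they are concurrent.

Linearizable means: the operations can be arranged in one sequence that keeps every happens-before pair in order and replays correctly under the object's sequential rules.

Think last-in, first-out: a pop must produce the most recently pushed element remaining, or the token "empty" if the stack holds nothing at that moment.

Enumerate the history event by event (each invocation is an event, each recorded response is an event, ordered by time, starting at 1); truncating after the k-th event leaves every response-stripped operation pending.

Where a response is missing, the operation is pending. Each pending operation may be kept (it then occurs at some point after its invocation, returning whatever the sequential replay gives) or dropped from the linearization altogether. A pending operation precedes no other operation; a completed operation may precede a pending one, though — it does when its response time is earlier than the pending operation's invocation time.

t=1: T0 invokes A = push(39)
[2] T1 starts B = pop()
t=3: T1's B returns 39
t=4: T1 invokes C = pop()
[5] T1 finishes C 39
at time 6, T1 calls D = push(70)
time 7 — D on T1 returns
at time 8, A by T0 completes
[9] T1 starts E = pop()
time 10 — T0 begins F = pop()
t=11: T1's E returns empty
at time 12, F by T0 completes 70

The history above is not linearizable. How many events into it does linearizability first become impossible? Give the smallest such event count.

5

a valid linearization of events 1..4 exists, for instance A, B:
step 1: A push(39) (pending, included) — stack <39>
step 2: B pop() → 39 — stack <>
event 5 — C's response, time 5 — after it, nothing linearizes
include/drop combinations of the 1 pending operation (A) were all tried; none helps
sample order B, C (pending dropped) stalls at step 1 — B pop() → 39 has no legal effect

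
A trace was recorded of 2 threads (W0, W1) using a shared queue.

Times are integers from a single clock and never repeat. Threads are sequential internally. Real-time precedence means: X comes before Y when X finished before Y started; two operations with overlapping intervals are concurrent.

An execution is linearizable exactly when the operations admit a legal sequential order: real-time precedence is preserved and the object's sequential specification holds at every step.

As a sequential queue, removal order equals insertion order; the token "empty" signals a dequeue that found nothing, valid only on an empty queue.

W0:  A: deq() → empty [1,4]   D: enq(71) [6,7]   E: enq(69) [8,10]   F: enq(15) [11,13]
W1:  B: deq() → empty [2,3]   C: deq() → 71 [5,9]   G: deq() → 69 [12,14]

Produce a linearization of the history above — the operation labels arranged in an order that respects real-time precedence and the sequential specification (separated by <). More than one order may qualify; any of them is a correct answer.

A < B < D < C < E < F < G

1. A deq() → empty, leaving queue <>
2. B deq() → empty, leaving queue <>
3. D enq(71), leaving queue <71>
4. C deq() → 71, leaving queue <>
5. E enq(69), leaving queue <69>
6. F enq(15), leaving queue <69,15>
7. G deq() → 69, leaving queue <15>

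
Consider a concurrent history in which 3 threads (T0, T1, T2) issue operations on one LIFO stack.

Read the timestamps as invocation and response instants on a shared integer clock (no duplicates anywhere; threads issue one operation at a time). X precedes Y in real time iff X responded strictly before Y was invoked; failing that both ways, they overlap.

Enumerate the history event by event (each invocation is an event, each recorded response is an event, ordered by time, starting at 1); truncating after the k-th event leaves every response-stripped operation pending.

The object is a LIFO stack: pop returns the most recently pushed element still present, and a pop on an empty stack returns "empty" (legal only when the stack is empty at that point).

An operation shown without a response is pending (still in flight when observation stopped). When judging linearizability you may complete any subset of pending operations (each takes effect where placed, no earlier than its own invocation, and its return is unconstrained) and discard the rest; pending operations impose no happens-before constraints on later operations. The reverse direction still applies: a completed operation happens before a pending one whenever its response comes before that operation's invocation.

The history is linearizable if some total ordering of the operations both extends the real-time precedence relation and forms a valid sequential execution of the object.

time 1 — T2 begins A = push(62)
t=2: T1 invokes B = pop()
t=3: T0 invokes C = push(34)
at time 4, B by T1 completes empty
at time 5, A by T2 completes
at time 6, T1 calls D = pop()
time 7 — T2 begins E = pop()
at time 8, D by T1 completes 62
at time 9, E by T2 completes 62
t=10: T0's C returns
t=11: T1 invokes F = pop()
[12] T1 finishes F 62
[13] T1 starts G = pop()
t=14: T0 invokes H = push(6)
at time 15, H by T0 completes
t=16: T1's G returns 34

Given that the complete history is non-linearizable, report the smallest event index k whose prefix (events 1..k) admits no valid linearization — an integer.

events 1..8 are still linearizable — one witness is B, A, C, E, D:
after step 1 (B pop() → empty): stack <>
after step 2 (A push(62)): stack <62>
after step 3 (C push(34) (pending, included)): stack <62,34>
after step 4 (E pop() (pending, included)): stack <62>
after step 5 (D pop() → 62): stack <>
event 9 — E's response, time 9 — after it, nothing linearizes
including or dropping the 1 pending operation (C) in any combination fails
for example A, B, D, E (pending dropped) fails at step 2: B pop() → empty is not legal there
for example A, B, E, D (pending dropped) fails at step 2: B pop() → empty is not legal there

9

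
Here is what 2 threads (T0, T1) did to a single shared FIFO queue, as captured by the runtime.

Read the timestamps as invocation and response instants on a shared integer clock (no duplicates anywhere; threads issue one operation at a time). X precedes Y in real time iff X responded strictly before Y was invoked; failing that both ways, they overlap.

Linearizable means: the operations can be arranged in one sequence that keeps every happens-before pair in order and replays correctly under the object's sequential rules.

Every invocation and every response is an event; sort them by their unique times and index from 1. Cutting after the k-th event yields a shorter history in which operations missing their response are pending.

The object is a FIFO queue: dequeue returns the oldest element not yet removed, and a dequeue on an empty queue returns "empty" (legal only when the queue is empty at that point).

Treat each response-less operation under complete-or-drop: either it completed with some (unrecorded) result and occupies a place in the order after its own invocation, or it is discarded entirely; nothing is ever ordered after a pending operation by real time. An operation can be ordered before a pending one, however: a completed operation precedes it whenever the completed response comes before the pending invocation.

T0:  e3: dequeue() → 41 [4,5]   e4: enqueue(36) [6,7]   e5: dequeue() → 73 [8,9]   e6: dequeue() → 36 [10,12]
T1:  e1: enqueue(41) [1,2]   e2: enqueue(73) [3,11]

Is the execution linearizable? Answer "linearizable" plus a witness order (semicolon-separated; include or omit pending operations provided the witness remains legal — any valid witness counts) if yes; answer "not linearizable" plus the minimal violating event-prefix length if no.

linearizable — witness: e1; e2; e3; e4; e5; e6

after step 1 (e1 enqueue(41)): queue <41>
after step 2 (e2 enqueue(73)): queue <41,73>
after step 3 (e3 dequeue() → 41): queue <73>
after step 4 (e4 enqueue(36)): queue <73,36>
after step 5 (e5 dequeue() → 73): queue <36>
after step 6 (e6 dequeue() → 36): queue <>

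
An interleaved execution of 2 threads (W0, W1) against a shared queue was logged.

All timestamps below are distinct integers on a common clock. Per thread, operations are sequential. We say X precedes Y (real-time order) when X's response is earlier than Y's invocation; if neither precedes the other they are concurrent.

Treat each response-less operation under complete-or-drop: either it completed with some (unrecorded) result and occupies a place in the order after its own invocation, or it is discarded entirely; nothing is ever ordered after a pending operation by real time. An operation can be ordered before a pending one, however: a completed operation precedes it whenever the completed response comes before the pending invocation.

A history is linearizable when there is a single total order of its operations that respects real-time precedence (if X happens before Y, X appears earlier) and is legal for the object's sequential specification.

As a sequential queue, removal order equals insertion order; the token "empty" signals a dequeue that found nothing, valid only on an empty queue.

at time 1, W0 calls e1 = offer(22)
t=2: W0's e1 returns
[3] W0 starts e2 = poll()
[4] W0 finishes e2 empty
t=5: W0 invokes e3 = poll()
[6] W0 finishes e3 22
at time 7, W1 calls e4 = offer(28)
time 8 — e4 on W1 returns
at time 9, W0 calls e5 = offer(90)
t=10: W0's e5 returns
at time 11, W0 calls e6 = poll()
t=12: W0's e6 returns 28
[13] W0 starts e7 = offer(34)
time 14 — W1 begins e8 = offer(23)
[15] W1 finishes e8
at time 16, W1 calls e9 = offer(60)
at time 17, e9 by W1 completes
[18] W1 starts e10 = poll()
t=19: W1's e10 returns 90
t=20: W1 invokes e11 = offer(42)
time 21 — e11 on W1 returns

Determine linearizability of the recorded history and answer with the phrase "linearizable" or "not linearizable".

the violation lands at event 4, e2's response at time 4: events 1..3 linearize, events 1..4 do not
one real-time candidate order over the 2 completed operations — the queue replay rejects it
take e1, e2: step 2 already fails, because e2 poll() → empty cannot occur there

not linearizable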